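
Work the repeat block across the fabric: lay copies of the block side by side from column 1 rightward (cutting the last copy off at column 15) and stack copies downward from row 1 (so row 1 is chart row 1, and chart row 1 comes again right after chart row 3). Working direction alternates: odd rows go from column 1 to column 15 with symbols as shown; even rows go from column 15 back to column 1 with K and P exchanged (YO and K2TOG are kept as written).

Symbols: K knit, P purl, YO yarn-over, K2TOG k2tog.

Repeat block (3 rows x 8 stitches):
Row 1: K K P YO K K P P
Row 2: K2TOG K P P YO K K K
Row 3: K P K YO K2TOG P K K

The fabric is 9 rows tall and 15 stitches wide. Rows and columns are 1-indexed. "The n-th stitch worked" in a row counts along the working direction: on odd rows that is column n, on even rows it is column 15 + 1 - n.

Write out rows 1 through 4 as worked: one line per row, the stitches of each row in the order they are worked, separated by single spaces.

Row 1: chart row 1, RS - tile across columns 1-15 and work as-is.
Row 2: chart row 2, WS - tiled (columns 1-15): K2TOG K P P YO K K K K2TOG K P P YO K K; work from column 15 back to 1 with K<->P swapped.
Row 3: chart row 3, RS - tile across columns 1-15 and work as-is.
Row 4: chart row 1, WS - tiled (columns 1-15): K K P YO K K P P K K P YO K K P; work from column 15 back to 1 with K<->P swapped.

Rows as worked:
K K P YO K K P P K K P YO K K P
P P YO K K P K2TOG P P P YO K K P K2TOG
K P K YO K2TOG P K K K P K YO K2TOG P K
K P P YO K P P K K P P YO K P P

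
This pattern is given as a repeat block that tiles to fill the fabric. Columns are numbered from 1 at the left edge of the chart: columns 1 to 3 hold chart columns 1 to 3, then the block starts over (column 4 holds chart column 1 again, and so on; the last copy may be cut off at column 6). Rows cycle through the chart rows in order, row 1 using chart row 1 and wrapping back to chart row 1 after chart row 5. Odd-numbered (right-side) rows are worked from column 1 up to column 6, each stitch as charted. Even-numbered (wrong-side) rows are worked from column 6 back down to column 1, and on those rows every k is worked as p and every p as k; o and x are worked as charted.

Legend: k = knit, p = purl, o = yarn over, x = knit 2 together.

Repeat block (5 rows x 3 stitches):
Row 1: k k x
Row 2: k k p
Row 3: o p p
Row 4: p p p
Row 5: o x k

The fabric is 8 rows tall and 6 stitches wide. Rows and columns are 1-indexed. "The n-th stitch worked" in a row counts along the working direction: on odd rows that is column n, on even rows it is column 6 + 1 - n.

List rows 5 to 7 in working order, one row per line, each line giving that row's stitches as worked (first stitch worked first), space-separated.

Row 5: chart row 5, RS - tile across columns 1-6 and work as-is.
Row 6: chart row 1, WS - tiled (columns 1-6): k k x k k x; work from column 6 back to 1 with k<->p swapped.
Row 7: chart row 2, RS - tile across columns 1-6 and work as-is.

Result:
o x k o x k
x p p x p p
k k p k k p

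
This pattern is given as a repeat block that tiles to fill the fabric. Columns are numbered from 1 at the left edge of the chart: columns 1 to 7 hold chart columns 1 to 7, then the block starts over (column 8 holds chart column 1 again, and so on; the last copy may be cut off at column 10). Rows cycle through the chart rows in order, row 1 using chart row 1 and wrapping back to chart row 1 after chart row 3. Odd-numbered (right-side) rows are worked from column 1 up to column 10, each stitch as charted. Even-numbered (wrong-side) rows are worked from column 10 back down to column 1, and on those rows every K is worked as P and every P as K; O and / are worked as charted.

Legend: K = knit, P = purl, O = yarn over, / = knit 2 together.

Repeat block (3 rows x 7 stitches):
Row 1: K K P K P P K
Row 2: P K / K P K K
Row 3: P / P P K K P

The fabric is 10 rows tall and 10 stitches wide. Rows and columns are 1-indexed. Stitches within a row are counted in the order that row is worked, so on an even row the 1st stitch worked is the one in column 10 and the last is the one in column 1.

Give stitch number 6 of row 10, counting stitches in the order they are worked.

== STITCH ==
K

Derivation:
Row 10 uses chart row ((10-1) mod 3)+1 = 1. Row 10 is even, so WS.
Chart row 1 tiled across columns 1-10: K K P K P P K K K P
Wrong side: read the tiled row from column 10 down to 1 and exchange K with P (leave O, /).
Row 10 as worked: K P P P K K P K P P
Stitch 6 in working order -> K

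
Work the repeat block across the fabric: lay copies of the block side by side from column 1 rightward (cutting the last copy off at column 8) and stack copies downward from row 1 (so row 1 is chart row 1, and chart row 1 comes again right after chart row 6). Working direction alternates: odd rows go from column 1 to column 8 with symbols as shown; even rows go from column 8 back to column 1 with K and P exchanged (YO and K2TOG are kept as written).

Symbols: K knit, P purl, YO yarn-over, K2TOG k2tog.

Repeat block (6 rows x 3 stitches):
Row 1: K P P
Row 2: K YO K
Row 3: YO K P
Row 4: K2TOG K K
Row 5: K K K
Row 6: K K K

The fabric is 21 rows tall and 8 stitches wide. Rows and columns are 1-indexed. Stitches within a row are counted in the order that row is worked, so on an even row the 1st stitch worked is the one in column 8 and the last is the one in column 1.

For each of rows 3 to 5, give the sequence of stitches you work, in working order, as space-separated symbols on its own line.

== ROWS AS WORKED ==
YO K P YO K P YO K
P K2TOG P P K2TOG P P K2TOG
K K K K K K K K

Derivation:
Row 3: chart row 3, RS - tile across columns 1-8 and work as-is.
Row 4: chart row 4, WS - tiled (columns 1-8): K2TOG K K K2TOG K K K2TOG K; work from column 8 back to 1 with K<->P swapped.
Row 5: chart row 5, RS - tile across columns 1-8 and work as-is.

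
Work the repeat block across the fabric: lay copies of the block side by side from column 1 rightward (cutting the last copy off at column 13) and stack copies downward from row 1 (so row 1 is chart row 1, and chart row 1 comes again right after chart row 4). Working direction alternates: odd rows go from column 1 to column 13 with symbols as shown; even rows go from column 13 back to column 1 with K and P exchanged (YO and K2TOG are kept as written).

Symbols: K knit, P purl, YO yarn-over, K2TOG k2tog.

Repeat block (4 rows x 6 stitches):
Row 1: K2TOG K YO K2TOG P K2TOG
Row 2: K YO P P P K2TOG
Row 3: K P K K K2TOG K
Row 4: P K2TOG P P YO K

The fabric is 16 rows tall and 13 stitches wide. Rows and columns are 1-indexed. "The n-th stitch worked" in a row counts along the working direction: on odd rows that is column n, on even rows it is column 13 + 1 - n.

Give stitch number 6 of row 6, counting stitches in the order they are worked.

Stitch:
YO

Derivation:
For row 6: chart row = ((6-1) mod 4) + 1 = 2; this is a WS (even) row.
Chart row 2 tiled across columns 1-13: K YO P P P K2TOG K YO P P P K2TOG K
WS row: flip the tiled sequence (start at column 13) and apply K<->P; YO and K2TOG stay.
Row 6 as worked: P K2TOG K K K YO P K2TOG K K K YO P
Counting 6 along the worked row gives YO.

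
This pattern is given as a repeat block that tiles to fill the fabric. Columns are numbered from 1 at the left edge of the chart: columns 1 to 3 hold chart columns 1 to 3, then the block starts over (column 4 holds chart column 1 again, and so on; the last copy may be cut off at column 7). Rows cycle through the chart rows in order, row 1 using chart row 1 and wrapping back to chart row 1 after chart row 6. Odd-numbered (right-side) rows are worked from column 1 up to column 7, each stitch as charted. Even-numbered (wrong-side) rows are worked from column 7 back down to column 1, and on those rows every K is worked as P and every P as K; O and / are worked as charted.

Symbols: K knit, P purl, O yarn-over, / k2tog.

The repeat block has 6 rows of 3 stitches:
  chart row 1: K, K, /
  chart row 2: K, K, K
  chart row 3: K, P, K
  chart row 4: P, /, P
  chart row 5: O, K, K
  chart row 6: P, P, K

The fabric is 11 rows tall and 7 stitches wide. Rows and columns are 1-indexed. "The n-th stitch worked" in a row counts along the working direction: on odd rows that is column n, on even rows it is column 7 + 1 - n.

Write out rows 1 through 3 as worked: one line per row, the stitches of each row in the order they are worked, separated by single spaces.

Row 1: chart row 1, RS - tile across columns 1-7 and work as-is.
Row 2: chart row 2, WS - tiled (columns 1-7): K K K K K K K; work from column 7 back to 1 with K<->P swapped.
Row 3: chart row 3, RS - tile across columns 1-7 and work as-is.

Result:
K K / K K / K
P P P P P P P
K P K K P K K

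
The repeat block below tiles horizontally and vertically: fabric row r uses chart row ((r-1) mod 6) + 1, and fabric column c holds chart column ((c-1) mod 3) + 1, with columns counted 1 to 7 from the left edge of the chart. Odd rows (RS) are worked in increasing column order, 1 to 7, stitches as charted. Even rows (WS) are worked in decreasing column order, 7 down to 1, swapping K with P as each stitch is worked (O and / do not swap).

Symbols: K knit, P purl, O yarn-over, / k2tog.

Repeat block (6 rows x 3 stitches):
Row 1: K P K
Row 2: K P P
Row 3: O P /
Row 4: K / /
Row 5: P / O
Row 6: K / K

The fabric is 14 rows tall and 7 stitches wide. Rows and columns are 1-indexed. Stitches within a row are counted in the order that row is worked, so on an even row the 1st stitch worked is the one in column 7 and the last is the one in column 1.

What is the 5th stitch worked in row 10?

For row 10: chart row = ((10-1) mod 6) + 1 = 4; this is a WS (even) row.
Chart row 4 tiled across columns 1-7: K / / K / / K
WS row: flip the tiled sequence (start at column 7) and apply K<->P; O and / stay.
Row 10 as worked: P / / P / / P
Counting 5 along the worked row gives /.

== STITCH ==
/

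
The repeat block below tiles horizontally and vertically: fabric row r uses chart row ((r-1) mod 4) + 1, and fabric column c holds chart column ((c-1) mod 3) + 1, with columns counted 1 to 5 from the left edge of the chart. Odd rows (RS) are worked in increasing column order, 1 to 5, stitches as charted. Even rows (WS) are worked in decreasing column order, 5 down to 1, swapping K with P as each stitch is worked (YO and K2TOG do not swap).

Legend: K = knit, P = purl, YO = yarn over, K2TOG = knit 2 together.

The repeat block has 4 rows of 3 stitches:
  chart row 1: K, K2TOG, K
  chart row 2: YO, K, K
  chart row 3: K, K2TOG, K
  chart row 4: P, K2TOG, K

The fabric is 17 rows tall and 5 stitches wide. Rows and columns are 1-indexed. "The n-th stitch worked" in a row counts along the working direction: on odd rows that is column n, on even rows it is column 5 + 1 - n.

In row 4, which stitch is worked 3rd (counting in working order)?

Stitch:
P

Derivation:
Row 4: (4-1) mod 4 = 3, so use chart row 4. Even row -> WS.
Chart row 4 tiled across columns 1-5: P K2TOG K P K2TOG
WS: work from column 5 back to column 1 (reverse the tiled row), swapping K<->P (YO and K2TOG unchanged).
Row 4 as worked: K2TOG K P K2TOG K
Counting 3 along the worked row gives P.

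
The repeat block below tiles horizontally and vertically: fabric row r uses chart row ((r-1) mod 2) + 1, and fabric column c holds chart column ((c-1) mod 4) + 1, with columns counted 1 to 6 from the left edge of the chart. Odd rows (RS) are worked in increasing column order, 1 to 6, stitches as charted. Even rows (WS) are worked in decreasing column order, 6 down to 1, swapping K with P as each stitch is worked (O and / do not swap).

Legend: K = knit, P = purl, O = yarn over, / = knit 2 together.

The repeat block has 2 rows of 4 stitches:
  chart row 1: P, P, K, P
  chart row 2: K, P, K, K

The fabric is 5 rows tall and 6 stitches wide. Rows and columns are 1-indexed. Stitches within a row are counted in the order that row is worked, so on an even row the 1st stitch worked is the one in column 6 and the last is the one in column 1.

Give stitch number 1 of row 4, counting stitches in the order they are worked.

Row 4 uses chart row ((4-1) mod 2)+1 = 2. Row 4 is even, so WS.
Chart row 2 tiled across columns 1-6: K P K K K P
Wrong side: read the tiled row from column 6 down to 1 and exchange K with P (leave O, /).
Row 4 as worked: K P P P K P
The 1st stitch worked is K.

Result:
K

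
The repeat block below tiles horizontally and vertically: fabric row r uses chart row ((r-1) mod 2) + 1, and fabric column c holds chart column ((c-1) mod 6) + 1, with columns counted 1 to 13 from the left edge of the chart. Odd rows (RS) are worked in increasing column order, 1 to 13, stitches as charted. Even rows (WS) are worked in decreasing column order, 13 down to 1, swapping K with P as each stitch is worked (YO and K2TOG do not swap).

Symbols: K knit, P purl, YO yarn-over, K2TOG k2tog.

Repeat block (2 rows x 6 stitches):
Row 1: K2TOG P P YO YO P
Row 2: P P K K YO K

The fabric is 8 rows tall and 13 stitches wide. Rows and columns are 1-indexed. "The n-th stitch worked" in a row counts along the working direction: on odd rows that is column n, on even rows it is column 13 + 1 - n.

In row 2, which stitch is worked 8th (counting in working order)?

Row 2 uses chart row ((2-1) mod 2)+1 = 2. Row 2 is even, so WS.
Chart row 2 tiled across columns 1-13: P P K K YO K P P K K YO K P
WS: work from column 13 back to column 1 (reverse the tiled row), swapping K<->P (YO and K2TOG unchanged).
Row 2 as worked: K P YO P P K K P YO P P K K
Stitch 8 in working order -> P

Result:
P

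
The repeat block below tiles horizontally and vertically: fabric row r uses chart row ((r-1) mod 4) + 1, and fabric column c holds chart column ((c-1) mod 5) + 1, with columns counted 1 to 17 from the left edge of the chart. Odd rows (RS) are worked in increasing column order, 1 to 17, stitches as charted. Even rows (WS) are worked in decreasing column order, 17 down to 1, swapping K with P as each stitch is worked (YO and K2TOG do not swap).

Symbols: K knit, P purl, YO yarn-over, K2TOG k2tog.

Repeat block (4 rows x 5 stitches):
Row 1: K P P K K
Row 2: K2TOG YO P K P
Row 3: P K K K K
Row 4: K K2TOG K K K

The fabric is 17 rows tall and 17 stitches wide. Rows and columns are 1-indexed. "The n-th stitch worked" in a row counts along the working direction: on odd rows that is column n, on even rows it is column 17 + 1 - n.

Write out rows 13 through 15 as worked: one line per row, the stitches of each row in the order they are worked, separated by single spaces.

Row 13: chart row 1, RS - tile across columns 1-17 and work as-is.
Row 14: chart row 2, WS - tiled (columns 1-17): K2TOG YO P K P K2TOG YO P K P K2TOG YO P K P K2TOG YO; work from column 17 back to 1 with K<->P swapped.
Row 15: chart row 3, RS - tile across columns 1-17 and work as-is.

Rows as worked:
K P P K K K P P K K K P P K K K P
YO K2TOG K P K YO K2TOG K P K YO K2TOG K P K YO K2TOG
P K K K K P K K K K P K K K K P K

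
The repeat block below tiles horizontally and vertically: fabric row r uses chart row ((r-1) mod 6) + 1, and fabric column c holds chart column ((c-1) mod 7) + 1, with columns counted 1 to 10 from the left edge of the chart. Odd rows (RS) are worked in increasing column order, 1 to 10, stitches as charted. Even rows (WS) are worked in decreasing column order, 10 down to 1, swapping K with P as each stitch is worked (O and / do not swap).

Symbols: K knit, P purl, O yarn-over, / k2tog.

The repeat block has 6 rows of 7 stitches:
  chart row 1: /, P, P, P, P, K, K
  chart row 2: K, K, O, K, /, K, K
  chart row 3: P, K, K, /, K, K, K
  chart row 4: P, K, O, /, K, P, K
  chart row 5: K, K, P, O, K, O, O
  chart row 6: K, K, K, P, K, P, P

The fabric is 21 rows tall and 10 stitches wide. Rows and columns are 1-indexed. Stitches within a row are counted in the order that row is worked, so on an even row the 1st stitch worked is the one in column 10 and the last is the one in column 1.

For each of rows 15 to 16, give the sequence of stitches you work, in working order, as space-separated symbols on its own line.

Rows as worked:
P K K / K K K P K K
O P K P K P / O P K

Derivation:
Row 15: chart row 3, RS - tile across columns 1-10 and work as-is.
Row 16: chart row 4, WS - tiled (columns 1-10): P K O / K P K P K O; work from column 10 back to 1 with K<->P swapped.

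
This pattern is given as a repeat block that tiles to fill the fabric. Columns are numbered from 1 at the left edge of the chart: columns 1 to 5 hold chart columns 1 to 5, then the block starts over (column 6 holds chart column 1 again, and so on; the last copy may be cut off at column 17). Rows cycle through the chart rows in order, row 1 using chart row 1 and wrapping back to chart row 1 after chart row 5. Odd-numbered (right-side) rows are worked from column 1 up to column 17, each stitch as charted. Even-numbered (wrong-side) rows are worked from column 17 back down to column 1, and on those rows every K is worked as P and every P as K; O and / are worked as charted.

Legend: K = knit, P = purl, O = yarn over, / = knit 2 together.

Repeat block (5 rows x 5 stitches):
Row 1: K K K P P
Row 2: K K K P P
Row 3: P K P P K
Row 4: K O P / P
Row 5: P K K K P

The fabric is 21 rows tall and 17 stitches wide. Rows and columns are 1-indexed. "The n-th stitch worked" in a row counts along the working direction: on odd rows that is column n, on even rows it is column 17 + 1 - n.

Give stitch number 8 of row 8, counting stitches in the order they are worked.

== STITCH ==
P

Derivation:
Row 8: (8-1) mod 5 = 2, so use chart row 3. Even row -> WS.
Chart row 3 tiled across columns 1-17: P K P P K P K P P K P K P P K P K
Wrong side: read the tiled row from column 17 down to 1 and exchange K with P (leave O, /).
Row 8 as worked: P K P K K P K P K K P K P K K P K
The 8th stitch worked is P.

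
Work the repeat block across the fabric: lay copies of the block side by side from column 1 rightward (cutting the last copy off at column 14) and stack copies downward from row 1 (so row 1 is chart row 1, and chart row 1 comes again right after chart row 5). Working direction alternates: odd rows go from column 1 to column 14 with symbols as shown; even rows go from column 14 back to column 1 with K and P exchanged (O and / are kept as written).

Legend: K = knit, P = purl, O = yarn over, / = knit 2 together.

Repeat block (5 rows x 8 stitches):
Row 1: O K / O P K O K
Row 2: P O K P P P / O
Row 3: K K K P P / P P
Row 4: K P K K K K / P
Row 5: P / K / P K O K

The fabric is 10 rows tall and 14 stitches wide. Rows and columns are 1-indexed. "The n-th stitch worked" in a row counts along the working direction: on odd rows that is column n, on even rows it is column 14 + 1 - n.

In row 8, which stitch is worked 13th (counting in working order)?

Row 8 uses chart row ((8-1) mod 5)+1 = 3. Row 8 is even, so WS.
Chart row 3 tiled across columns 1-14: K K K P P / P P K K K P P /
WS: work from column 14 back to column 1 (reverse the tiled row), swapping K<->P (O and / unchanged).
Row 8 as worked: / K K P P P K K / K K P P P
The 13th stitch worked is P.

== STITCH ==
P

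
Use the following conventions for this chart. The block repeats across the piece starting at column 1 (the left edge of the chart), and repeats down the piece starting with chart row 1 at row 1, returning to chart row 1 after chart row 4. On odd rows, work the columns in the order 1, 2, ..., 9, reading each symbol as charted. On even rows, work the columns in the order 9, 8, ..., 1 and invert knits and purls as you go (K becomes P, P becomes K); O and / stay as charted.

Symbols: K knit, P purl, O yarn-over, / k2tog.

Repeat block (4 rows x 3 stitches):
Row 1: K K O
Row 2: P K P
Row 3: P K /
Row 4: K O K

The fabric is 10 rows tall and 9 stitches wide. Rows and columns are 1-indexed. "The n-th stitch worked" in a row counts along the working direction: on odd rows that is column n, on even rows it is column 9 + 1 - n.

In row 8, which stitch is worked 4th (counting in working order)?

Result:
P

Derivation:
Row 8: (8-1) mod 4 = 3, so use chart row 4. Even row -> WS.
Chart row 4 tiled across columns 1-9: K O K K O K K O K
Wrong side: read the tiled row from column 9 down to 1 and exchange K with P (leave O, /).
Row 8 as worked: P O P P O P P O P
Counting 4 along the worked row gives P.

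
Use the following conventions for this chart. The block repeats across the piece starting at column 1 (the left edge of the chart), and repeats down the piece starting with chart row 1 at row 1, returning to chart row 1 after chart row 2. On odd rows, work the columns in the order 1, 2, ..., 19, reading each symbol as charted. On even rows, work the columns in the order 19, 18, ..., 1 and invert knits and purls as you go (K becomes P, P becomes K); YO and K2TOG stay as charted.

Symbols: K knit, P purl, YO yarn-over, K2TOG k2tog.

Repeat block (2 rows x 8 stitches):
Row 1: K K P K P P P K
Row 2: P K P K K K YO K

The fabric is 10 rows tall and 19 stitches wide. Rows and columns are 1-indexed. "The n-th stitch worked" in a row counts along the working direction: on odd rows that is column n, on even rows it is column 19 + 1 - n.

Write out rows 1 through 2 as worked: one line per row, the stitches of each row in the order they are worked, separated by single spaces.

== ROWS AS WORKED ==
K K P K P P P K K K P K P P P K K K P
K P K P YO P P P K P K P YO P P P K P K

Derivation:
Row 1: chart row 1, RS - tile across columns 1-19 and work as-is.
Row 2: chart row 2, WS - tiled (columns 1-19): P K P K K K YO K P K P K K K YO K P K P; work from column 19 back to 1 with K<->P swapped.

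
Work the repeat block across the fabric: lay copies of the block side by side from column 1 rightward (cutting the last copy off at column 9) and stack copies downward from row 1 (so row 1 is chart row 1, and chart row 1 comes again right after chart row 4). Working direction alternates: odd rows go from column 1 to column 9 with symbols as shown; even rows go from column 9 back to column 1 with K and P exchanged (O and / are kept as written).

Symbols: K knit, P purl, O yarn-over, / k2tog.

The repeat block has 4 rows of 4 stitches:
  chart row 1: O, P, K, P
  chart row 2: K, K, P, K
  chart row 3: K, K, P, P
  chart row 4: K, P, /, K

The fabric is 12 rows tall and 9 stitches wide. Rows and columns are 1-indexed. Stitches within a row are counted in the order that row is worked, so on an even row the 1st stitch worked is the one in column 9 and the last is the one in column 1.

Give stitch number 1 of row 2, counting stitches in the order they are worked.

For row 2: chart row = ((2-1) mod 4) + 1 = 2; this is a WS (even) row.
Chart row 2 tiled across columns 1-9: K K P K K K P K K
WS row: flip the tiled sequence (start at column 9) and apply K<->P; O and / stay.
Row 2 as worked: P P K P P P K P P
The 1st stitch worked is P.

Stitch:
P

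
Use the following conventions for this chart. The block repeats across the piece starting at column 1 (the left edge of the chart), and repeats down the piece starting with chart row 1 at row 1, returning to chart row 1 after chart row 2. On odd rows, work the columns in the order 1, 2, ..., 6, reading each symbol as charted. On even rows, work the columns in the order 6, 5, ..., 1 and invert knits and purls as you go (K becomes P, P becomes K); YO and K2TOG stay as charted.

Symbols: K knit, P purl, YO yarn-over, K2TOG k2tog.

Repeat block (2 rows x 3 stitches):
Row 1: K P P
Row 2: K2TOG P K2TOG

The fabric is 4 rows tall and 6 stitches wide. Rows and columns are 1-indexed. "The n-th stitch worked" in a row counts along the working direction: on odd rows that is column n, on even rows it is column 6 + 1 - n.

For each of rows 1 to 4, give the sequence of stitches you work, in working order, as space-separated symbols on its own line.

Row 1: chart row 1, RS - tile across columns 1-6 and work as-is.
Row 2: chart row 2, WS - tiled (columns 1-6): K2TOG P K2TOG K2TOG P K2TOG; work from column 6 back to 1 with K<->P swapped.
Row 3: chart row 1, RS - tile across columns 1-6 and work as-is.
Row 4: chart row 2, WS - tiled (columns 1-6): K2TOG P K2TOG K2TOG P K2TOG; work from column 6 back to 1 with K<->P swapped.

Rows as worked:
K P P K P P
K2TOG K K2TOG K2TOG K K2TOG
K P P K P P
K2TOG K K2TOG K2TOG K K2TOG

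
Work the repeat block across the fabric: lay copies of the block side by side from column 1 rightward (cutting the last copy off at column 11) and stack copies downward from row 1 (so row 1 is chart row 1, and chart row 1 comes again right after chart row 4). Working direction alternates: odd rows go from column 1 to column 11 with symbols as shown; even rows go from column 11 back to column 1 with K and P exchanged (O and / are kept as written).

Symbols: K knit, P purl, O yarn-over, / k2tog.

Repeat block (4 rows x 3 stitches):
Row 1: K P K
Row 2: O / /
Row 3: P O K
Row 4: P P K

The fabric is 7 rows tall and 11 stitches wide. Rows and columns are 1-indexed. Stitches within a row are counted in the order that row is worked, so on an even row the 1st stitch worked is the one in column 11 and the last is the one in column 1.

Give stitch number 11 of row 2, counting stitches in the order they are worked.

Row 2 uses chart row ((2-1) mod 4)+1 = 2. Row 2 is even, so WS.
Chart row 2 tiled across columns 1-11: O / / O / / O / / O /
WS: work from column 11 back to column 1 (reverse the tiled row), swapping K<->P (O and / unchanged).
Row 2 as worked: / O / / O / / O / / O
Stitch 11 in working order -> O

== STITCH ==
O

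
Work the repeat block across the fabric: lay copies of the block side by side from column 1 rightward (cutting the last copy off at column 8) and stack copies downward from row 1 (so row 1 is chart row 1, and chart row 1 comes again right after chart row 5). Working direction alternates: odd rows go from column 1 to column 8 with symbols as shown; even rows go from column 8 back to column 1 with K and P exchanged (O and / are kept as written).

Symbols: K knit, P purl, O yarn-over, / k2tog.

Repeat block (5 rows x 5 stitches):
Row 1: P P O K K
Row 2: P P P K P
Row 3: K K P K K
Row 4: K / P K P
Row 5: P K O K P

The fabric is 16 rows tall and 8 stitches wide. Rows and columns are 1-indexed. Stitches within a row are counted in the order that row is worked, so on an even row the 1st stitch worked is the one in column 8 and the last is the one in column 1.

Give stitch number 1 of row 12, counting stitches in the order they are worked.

== STITCH ==
K

Derivation:
Row 12 uses chart row ((12-1) mod 5)+1 = 2. Row 12 is even, so WS.
Chart row 2 tiled across columns 1-8: P P P K P P P P
WS row: flip the tiled sequence (start at column 8) and apply K<->P; O and / stay.
Row 12 as worked: K K K K P K K K
The 1st stitch worked is K.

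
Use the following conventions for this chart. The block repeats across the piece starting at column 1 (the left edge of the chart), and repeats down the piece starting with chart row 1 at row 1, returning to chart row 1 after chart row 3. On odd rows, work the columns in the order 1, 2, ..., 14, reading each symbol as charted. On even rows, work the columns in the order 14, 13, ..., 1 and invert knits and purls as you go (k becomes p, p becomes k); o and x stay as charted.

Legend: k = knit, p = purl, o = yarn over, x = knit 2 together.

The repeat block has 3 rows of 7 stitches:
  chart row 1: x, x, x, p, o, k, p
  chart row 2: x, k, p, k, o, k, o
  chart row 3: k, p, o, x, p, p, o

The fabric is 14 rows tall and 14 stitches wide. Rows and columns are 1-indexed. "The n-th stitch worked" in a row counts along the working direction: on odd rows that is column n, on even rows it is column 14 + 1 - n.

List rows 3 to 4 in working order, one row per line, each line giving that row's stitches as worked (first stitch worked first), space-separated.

Result:
k p o x p p o k p o x p p o
k p o k x x x k p o k x x x

Derivation:
Row 3: chart row 3, RS - tile across columns 1-14 and work as-is.
Row 4: chart row 1, WS - tiled (columns 1-14): x x x p o k p x x x p o k p; work from column 14 back to 1 with k<->p swapped.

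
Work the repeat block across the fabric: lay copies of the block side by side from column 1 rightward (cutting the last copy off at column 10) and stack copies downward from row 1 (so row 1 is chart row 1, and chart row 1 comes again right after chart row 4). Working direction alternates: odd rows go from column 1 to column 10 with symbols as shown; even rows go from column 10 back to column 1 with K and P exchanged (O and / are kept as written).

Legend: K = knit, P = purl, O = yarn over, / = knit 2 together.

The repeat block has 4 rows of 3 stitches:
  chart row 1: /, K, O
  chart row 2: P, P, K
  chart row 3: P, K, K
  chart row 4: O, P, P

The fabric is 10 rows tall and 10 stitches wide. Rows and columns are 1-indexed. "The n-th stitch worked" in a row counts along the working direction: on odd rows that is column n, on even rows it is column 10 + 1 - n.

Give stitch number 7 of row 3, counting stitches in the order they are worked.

For row 3: chart row = ((3-1) mod 4) + 1 = 3; this is a RS (odd) row.
Chart row 3 tiled across columns 1-10: P K K P K K P K K P
RS row: no reversal, no swap; stitch n worked = column n.
The 7th stitch worked is P.

Result:
P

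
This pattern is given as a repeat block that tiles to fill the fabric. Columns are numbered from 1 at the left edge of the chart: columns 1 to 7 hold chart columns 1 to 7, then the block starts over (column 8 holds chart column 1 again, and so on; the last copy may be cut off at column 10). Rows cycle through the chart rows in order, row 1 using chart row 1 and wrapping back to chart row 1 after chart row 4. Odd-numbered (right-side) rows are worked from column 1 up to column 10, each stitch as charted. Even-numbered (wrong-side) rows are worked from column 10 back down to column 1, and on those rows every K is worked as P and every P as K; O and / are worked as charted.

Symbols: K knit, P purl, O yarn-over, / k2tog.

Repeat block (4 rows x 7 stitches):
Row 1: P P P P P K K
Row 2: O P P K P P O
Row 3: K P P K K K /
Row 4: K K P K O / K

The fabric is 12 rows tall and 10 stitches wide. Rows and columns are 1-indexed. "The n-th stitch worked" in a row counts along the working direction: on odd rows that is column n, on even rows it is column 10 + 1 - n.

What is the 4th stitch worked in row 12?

Row 12 uses chart row ((12-1) mod 4)+1 = 4. Row 12 is even, so WS.
Chart row 4 tiled across columns 1-10: K K P K O / K K K P
WS: work from column 10 back to column 1 (reverse the tiled row), swapping K<->P (O and / unchanged).
Row 12 as worked: K P P P / O P K P P
The 4th stitch worked is P.

Result:
P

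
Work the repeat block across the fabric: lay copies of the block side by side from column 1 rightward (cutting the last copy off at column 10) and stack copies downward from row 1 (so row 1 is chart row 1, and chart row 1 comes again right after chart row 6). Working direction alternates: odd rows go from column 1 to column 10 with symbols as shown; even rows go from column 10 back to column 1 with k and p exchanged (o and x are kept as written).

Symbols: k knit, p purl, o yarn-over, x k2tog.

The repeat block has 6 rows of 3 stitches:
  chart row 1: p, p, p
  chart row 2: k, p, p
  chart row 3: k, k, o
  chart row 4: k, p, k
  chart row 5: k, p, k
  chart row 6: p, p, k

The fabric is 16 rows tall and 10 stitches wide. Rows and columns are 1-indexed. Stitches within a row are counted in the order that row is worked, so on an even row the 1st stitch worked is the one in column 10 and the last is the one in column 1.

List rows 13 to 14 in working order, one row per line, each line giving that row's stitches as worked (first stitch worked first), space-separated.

Result:
p p p p p p p p p p
p k k p k k p k k p

Derivation:
Row 13: chart row 1, RS - tile across columns 1-10 and work as-is.
Row 14: chart row 2, WS - tiled (columns 1-10): k p p k p p k p p k; work from column 10 back to 1 with k<->p swapped.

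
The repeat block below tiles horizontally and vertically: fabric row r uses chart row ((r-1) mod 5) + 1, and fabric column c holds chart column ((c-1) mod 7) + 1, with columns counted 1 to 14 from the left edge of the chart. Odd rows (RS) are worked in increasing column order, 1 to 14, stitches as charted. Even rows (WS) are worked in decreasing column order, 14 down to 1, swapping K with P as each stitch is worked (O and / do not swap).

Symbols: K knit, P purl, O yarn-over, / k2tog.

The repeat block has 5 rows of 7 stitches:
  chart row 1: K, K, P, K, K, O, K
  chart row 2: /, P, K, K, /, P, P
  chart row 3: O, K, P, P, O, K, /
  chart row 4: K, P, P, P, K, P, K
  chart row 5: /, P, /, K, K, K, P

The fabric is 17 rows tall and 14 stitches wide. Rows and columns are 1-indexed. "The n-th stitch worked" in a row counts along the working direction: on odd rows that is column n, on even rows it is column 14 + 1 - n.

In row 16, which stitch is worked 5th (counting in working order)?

Stitch:
K

Derivation:
Row 16 uses chart row ((16-1) mod 5)+1 = 1. Row 16 is even, so WS.
Chart row 1 tiled across columns 1-14: K K P K K O K K K P K K O K
WS: work from column 14 back to column 1 (reverse the tiled row), swapping K<->P (O and / unchanged).
Row 16 as worked: P O P P K P P P O P P K P P
The 5th stitch worked is K.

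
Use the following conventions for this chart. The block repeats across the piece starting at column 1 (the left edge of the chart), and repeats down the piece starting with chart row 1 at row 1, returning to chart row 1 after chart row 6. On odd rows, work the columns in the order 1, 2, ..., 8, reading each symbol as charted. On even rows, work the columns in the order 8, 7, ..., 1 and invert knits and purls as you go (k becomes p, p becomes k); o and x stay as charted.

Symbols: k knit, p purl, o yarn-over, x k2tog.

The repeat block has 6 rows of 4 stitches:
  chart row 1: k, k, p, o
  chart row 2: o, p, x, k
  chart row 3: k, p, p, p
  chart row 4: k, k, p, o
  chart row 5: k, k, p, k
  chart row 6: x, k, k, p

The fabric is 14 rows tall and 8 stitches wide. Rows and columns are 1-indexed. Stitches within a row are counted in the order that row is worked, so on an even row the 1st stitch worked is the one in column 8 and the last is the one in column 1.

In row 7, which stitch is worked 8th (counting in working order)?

Result:
o

Derivation:
Row 7: (7-1) mod 6 = 0, so use chart row 1. Odd row -> RS.
Chart row 1 tiled across columns 1-8: k k p o k k p o
RS row: no reversal, no swap; stitch n worked = column n.
Stitch 8 in working order -> o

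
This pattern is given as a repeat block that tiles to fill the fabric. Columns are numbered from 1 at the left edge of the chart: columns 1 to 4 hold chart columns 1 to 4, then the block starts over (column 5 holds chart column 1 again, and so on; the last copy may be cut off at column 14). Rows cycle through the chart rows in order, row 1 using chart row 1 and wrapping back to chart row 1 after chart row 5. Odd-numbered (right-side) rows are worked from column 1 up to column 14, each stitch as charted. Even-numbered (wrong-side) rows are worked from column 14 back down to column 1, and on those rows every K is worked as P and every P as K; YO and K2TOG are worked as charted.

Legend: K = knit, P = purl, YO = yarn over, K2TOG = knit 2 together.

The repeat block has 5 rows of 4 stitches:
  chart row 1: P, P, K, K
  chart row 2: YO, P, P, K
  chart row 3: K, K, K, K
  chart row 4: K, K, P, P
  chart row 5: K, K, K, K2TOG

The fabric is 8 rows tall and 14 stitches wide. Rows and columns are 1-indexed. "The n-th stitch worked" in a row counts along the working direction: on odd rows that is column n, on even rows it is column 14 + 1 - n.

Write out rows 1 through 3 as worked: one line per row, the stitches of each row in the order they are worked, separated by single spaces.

Result:
P P K K P P K K P P K K P P
K YO P K K YO P K K YO P K K YO
K K K K K K K K K K K K K K

Derivation:
Row 1: chart row 1, RS - tile across columns 1-14 and work as-is.
Row 2: chart row 2, WS - tiled (columns 1-14): YO P P K YO P P K YO P P K YO P; work from column 14 back to 1 with K<->P swapped.
Row 3: chart row 3, RS - tile across columns 1-14 and work as-is.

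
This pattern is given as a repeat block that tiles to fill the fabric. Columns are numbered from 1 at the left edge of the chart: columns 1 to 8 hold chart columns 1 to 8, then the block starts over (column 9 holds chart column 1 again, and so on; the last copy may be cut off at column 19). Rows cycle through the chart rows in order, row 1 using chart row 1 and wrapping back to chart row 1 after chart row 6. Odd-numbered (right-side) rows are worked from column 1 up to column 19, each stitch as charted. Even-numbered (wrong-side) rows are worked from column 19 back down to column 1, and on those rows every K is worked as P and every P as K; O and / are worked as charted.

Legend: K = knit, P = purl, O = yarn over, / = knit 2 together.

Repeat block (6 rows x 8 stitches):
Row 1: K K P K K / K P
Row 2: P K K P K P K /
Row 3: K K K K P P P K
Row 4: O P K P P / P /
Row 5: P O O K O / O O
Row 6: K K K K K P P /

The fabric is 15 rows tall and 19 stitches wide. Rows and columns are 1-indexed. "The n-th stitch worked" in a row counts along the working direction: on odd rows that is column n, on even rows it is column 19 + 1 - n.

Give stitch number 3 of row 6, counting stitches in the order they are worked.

Result:
P

Derivation:
For row 6: chart row = ((6-1) mod 6) + 1 = 6; this is a WS (even) row.
Chart row 6 tiled across columns 1-19: K K K K K P P / K K K K K P P / K K K
Wrong side: read the tiled row from column 19 down to 1 and exchange K with P (leave O, /).
Row 6 as worked: P P P / K K P P P P P / K K P P P P P
The 3rd stitch worked is P.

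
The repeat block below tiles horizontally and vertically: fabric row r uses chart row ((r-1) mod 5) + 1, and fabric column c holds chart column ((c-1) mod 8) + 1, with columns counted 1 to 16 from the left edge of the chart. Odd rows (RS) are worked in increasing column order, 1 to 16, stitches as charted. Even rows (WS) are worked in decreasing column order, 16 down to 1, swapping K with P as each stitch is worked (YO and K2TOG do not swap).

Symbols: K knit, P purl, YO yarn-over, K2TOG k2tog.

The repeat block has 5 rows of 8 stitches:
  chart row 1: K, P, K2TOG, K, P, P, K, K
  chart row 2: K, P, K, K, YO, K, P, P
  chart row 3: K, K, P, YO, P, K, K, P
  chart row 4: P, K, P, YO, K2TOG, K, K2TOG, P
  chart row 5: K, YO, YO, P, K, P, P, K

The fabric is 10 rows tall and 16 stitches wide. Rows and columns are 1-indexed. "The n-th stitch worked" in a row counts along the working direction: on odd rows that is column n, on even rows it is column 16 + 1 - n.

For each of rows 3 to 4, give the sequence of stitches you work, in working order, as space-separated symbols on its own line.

== ROWS AS WORKED ==
K K P YO P K K P K K P YO P K K P
K K2TOG P K2TOG YO K P K K K2TOG P K2TOG YO K P K

Derivation:
Row 3: chart row 3, RS - tile across columns 1-16 and work as-is.
Row 4: chart row 4, WS - tiled (columns 1-16): P K P YO K2TOG K K2TOG P P K P YO K2TOG K K2TOG P; work from column 16 back to 1 with K<->P swapped.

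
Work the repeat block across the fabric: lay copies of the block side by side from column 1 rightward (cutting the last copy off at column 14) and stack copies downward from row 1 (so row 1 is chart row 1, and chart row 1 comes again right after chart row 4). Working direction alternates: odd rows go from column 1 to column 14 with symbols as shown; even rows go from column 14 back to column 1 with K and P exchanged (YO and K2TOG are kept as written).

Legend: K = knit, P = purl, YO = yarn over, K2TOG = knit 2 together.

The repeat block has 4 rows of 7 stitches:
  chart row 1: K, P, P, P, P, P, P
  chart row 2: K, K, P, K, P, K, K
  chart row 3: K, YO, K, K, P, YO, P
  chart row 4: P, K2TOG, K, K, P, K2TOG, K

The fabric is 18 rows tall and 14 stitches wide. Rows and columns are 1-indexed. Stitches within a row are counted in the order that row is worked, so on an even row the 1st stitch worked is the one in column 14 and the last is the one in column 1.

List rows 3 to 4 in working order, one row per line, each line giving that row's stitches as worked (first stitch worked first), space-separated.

Result:
K YO K K P YO P K YO K K P YO P
P K2TOG K P P K2TOG K P K2TOG K P P K2TOG K

Derivation:
Row 3: chart row 3, RS - tile across columns 1-14 and work as-is.
Row 4: chart row 4, WS - tiled (columns 1-14): P K2TOG K K P K2TOG K P K2TOG K K P K2TOG K; work from column 14 back to 1 with K<->P swapped.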